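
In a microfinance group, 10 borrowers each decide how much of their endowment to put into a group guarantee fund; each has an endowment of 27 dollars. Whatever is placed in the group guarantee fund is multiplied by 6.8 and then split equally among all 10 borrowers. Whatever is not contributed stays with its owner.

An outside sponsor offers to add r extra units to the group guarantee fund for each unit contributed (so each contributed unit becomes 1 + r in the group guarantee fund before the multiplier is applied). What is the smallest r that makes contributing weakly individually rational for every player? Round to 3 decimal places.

With matching at rate r, one contributed unit becomes (1 + r) in the group guarantee fund and returns 6.8 × (1 + r) / 10 to the contributor.
Setting this equal to 1: 1 + r = 10/6.8 = 1.4706.
So the minimum matching rate is r = 1.4706 − 1 = 0.471.

0.471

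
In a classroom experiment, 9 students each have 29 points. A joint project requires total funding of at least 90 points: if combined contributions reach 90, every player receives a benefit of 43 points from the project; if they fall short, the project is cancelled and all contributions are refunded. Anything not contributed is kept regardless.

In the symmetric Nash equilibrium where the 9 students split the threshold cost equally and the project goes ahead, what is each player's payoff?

Equal share of the threshold: 90/9 = 10.
At this profile no one gains by cutting their contribution: any cut drops the total below 90, the project is cancelled, contributions are refunded, and the deviator ends with 29, which is less than 29 − 10 + 43 = 62. Contributing more than 10 just wastes the excess. So contributing exactly 10 is a best response.
Each player's payoff: 29 − 10 + 43 = 62.

62 points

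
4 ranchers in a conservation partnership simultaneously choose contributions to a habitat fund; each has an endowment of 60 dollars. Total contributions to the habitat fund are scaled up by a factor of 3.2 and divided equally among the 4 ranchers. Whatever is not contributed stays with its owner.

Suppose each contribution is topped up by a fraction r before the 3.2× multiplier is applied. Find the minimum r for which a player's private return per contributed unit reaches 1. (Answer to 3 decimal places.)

0.250

With matching at rate r, one contributed unit becomes (1 + r) in the habitat fund and returns 3.2 × (1 + r) / 4 to the contributor.
Setting this equal to 1: 1 + r = 4/3.2 = 1.2500.
So the minimum matching rate is r = 1.2500 − 1 = 0.250.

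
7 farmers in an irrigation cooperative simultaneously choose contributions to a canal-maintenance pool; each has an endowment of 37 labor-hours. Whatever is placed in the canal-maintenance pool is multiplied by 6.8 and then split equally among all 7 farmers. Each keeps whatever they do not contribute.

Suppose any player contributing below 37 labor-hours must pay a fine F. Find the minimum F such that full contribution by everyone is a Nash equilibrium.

1.06 labor-hours

Given the others contribute fully, the best deviation is to contribute 0 (any partial contribution still incurs the fine and gives up units whose private return 0.9714 is below 1).
Deviating from 37 to 0 saves 37 labor-hours but forfeits the deviator's share of the drop in the canal-maintenance pool: 6.8/7 × 37 = 35.94.
So the deviation gain is 37 − 35.94 = 1.06, and the fine must be at least 1.06 labor-hours to wipe it out.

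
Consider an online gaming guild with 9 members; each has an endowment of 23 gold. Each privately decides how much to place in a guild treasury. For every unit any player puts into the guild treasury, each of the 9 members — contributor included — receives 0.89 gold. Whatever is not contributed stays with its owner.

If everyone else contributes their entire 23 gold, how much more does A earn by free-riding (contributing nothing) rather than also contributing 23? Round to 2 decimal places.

2.53 gold

Switching from a contribution of 23 to 0 lets A keep an extra 23 gold, but lowers the guild treasury by 23, which costs A their own share of that drop: 0.89 × 23 = 20.47.
Net gain = 23 − 20.47 = 2.53. The private return per contributed unit (0.89) is below 1, so free-riding is indeed the best response regardless of what the others do.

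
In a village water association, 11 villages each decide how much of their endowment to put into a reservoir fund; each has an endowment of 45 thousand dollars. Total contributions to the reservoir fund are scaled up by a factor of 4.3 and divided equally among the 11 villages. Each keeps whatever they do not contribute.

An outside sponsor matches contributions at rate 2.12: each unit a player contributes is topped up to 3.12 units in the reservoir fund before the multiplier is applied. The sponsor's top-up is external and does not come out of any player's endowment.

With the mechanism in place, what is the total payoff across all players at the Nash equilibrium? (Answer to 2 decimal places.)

The effective private return per unit is now 4.3 × 3.12 / 11 = 1.2196 > 1, so every player's dominant strategy flips to full contribution.
At the Nash equilibrium everyone contributes 45. Group total payoff = 4.3 × 3.12 × 495 = 6640.92.

6640.92 thousand dollars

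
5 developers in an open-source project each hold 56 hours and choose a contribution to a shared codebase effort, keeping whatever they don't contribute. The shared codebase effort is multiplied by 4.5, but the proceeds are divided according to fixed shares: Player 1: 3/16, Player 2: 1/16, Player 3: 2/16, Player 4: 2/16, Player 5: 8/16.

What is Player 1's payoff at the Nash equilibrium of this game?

For player j, contributing a unit is worthwhile iff 4.5 × (j's share) ≥ 1, i.e. iff j's share is at least 0.2222.
Only Player 5 (8/16) clears that bar, contributing 56; the remaining 4 contribute 0. Total contributed: 56.
Player 1 keeps 56 and receives 4.5 × 56 × 3/16 = 47.25 from the shared codebase effort, for a payoff of 103.25.

103.25 hours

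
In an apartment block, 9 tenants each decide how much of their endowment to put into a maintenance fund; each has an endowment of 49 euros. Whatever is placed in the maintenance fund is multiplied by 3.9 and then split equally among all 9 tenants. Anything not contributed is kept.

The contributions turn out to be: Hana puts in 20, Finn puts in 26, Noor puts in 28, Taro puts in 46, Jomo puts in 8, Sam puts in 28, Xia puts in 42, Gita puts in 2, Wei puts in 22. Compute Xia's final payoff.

103.20 euros

Total contributed: 20 + 26 + 28 + 46 + 8 + 28 + 42 + 2 + 22 = 222.
Each receives 3.9 × 222 / 9 = 96.20 from the maintenance fund.
Xia keeps 49 − 42 = 7, so Xia's payoff is 7 + 96.20 = 103.20.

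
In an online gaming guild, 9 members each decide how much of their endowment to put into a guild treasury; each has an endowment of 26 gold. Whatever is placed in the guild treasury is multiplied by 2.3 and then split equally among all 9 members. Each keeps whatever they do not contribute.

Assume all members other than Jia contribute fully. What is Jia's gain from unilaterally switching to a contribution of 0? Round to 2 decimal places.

19.36 gold

Switching from a contribution of 26 to 0 lets Jia keep an extra 26 gold, but lowers the guild treasury by 26, which costs Jia their own share of that drop: 2.3/9 × 26 = 6.64.
Net gain = 26 − 6.64 = 19.36. The private return per contributed unit (0.2556) is below 1, so free-riding is indeed the best response regardless of what the others do.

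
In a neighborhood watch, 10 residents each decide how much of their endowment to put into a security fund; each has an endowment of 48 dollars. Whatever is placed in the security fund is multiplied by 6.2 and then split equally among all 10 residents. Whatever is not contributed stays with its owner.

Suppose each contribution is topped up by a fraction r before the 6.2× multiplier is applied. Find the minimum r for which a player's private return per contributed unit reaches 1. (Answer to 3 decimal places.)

With matching at rate r, one contributed unit becomes (1 + r) in the security fund and returns 6.2 × (1 + r) / 10 to the contributor.
Setting this equal to 1: 1 + r = 10/6.2 = 1.6129.
So the minimum matching rate is r = 1.6129 − 1 = 0.613.

0.613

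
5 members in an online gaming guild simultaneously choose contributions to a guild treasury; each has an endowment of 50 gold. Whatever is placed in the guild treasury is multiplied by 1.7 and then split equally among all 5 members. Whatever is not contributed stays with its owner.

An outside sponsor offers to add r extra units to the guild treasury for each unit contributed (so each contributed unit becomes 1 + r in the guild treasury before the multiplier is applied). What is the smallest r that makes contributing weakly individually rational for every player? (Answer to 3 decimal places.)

1.941

With matching at rate r, one contributed unit becomes (1 + r) in the guild treasury and returns 1.7 × (1 + r) / 5 to the contributor.
Setting this equal to 1: 1 + r = 5/1.7 = 2.9412.
So the minimum matching rate is r = 2.9412 − 1 = 1.941.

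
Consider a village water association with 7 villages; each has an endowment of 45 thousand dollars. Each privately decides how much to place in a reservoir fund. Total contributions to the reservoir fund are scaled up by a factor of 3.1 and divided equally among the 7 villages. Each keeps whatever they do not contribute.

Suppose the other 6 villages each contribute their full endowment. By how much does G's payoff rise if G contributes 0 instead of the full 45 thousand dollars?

Switching from a contribution of 45 to 0 lets G keep an extra 45 thousand dollars, but lowers the reservoir fund by 45, which costs G their own share of that drop: 3.1/7 × 45 = 19.93.
Net gain = 45 − 19.93 = 25.07. The private return per contributed unit (0.4429) is below 1, so free-riding is indeed the best response regardless of what the others do.

25.07 thousand dollars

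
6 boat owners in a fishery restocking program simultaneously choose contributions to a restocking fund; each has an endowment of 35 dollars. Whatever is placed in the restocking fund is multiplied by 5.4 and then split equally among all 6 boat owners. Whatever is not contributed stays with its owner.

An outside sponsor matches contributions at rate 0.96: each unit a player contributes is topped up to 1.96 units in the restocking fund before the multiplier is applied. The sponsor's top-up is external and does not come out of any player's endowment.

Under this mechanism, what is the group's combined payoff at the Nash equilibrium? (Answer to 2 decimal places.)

With the mechanism, a contributed unit returns 5.4 × 1.96 / 6 = 1.7640 per unit of net cost to the contributor — now above 1 — so contributing fully is weakly dominant for every player.
At the Nash equilibrium everyone contributes 35. Group total payoff = 5.4 × 1.96 × 210 = 2222.64.

2222.64 dollars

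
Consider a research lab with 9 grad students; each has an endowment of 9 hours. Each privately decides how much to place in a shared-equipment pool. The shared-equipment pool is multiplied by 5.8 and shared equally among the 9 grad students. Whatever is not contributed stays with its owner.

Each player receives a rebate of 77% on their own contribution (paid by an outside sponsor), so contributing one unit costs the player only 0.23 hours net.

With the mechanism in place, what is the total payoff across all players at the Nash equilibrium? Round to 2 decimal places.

532.17 hours

With the mechanism, a contributed unit returns (5.8/9) / 0.23 = 2.8019 per unit of net cost to the contributor — now above 1 — so contributing fully is weakly dominant for every player.
At the Nash equilibrium everyone contributes 9. Group total payoff = 9 × (9 × 0.77 + 5.8 × 9) = 532.17.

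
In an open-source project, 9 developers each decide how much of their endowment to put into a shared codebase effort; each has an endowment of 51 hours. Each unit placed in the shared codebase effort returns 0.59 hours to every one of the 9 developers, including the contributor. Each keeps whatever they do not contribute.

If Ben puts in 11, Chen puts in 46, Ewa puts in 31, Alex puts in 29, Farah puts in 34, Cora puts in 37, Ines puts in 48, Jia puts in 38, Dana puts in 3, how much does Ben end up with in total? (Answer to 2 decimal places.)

203.43 hours

Total contributed: 11 + 46 + 31 + 29 + 34 + 37 + 48 + 38 + 3 = 277.
Each receives 0.59 × 277 = 163.43 from the shared codebase effort.
Ben keeps 51 − 11 = 40, so Ben's payoff is 40 + 163.43 = 203.43.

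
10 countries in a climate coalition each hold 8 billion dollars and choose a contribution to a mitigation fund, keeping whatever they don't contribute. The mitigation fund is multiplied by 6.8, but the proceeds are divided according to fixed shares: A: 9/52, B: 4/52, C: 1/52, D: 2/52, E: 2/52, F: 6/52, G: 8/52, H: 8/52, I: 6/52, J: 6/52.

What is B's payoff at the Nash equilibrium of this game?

20.55 billion dollars

A player with share s gets back 6.8·s per unit contributed, so full contribution is dominant for anyone with s > 1/6.8 = 0.1471 and zero contribution is dominant for anyone below.
The shares above 0.1471 belong to A, G and H, contributing 8 each; the remaining 7 contribute 0. Total contributed: 24.
B keeps 8 and receives 6.8 × 24 × 4/52 = 12.55 from the mitigation fund, for a payoff of 20.55.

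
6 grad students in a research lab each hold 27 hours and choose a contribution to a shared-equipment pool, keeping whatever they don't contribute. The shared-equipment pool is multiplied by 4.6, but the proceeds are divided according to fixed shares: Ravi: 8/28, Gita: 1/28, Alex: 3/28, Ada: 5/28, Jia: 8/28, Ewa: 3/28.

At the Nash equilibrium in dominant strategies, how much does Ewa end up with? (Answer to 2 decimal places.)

53.61 hours

Each unit j contributes comes back to j as 4.6 × (j's share), so j prefers to contribute only if that share exceeds 1/4.6 = 0.2174; otherwise keeping the unit dominates.
Ravi and Jia clear that bar, contributing 27 each; the remaining 4 contribute 0. Total contributed: 54.
Ewa keeps 27 and receives 4.6 × 54 × 3/28 = 26.61 from the shared-equipment pool, for a payoff of 53.61.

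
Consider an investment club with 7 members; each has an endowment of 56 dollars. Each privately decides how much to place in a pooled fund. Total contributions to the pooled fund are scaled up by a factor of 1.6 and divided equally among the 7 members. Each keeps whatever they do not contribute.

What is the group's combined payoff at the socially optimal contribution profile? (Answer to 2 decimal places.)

Each contributed unit returns 1.600 to the group as a whole (0.2286 to each of 7 players), which exceeds 1, so the social optimum is full contribution: group total = 1.600 × 392 = 627.20.

627.20 dollars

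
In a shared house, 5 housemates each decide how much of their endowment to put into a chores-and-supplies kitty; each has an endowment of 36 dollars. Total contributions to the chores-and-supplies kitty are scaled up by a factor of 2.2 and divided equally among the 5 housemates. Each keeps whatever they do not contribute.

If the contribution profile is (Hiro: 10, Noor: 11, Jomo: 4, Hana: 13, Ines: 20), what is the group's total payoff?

249.60 dollars

Total contributed: 10 + 11 + 4 + 13 + 20 = 58; total kept: 5 × 36 − 58 = 122.
The chores-and-supplies kitty pays out 2.2 × 58 = 127.60 in aggregate.
Group total = 122 + 127.60 = 249.60.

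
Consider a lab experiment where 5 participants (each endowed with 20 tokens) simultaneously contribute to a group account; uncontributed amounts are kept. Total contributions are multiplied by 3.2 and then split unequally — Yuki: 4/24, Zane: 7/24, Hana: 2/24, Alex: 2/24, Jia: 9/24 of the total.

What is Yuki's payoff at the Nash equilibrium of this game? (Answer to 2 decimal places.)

30.67 tokens

Each unit j contributes comes back to j as 3.2 × (j's share), so j prefers to contribute only if that share exceeds 1/3.2 = 0.3125; otherwise keeping the unit dominates.
Only Jia (9/24) clears that bar, contributing 20; the remaining 4 contribute 0. Total contributed: 20.
Yuki keeps 20 and receives 3.2 × 20 × 4/24 = 10.67 from the group account, for a payoff of 30.67.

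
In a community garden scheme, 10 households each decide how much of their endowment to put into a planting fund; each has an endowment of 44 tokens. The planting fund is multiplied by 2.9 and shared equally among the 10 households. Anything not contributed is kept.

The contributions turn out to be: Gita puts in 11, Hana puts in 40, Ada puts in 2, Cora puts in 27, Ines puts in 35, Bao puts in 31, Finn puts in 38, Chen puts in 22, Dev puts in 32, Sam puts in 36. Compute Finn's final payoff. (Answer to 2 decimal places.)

Total contributed: 11 + 40 + 2 + 27 + 35 + 31 + 38 + 22 + 32 + 36 = 274.
Each receives 2.9 × 274 / 10 = 79.46 from the planting fund.
Finn keeps 44 − 38 = 6, so Finn's payoff is 6 + 79.46 = 85.46.

85.46 tokens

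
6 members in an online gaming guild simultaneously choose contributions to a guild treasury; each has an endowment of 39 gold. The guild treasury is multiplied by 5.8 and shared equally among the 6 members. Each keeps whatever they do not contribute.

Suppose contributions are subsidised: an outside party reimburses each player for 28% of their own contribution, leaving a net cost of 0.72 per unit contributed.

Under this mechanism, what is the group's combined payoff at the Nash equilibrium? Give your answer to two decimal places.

1422.72 gold

The effective private return per unit is now (5.8/6) / 0.72 = 1.3426 > 1, so every player's dominant strategy flips to full contribution.
At the Nash equilibrium everyone contributes 39. Group total payoff = 6 × (39 × 0.28 + 5.8 × 39) = 1422.72.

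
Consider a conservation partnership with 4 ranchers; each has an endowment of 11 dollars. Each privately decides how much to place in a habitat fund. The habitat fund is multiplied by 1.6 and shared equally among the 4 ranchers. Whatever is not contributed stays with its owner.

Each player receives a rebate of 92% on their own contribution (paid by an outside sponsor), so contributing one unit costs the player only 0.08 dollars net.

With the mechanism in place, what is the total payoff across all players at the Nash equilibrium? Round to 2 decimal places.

With the mechanism, a contributed unit returns (1.6/4) / 0.08 = 5.0000 per unit of net cost to the contributor — now above 1 — so contributing fully is weakly dominant for every player.
So the Nash equilibrium is full contribution by all 4; the group earns 4 × (11 × 0.92 + 1.6 × 11) = 110.88.

110.88 dollars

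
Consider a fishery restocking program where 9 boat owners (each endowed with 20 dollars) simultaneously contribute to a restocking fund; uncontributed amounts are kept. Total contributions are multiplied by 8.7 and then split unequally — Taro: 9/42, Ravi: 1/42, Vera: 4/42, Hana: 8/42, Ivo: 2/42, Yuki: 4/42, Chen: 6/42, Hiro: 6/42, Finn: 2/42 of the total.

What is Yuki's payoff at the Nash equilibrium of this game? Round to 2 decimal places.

86.29 dollars

For player j, contributing a unit is worthwhile iff 8.7 × (j's share) ≥ 1, i.e. iff j's share is at least 0.1149.
The shares above 0.1149 belong to Taro, Hana, Chen and Hiro, contributing 20 each; the remaining 5 contribute 0. Total contributed: 80.
Yuki keeps 20 and receives 8.7 × 80 × 4/42 = 66.29 from the restocking fund, for a payoff of 86.29.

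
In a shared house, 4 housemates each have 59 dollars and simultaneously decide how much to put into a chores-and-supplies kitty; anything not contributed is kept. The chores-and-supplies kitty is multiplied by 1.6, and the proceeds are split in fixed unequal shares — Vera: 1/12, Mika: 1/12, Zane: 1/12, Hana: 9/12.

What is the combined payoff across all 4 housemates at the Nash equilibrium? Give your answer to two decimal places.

271.40 dollars

Player j's private return per contributed unit is 1.6 × (j's share). Contributing is weakly dominant for j when that share is at least 1/1.6 = 0.6250, and contributing 0 is dominant otherwise.
Only Hana (9/12) clears that bar, contributing 59; the remaining 3 contribute 0. Total contributed: 59.
The chores-and-supplies kitty pays out 1.6 × 59 = 94.40 in total (split across the unequal shares, but the aggregate is all that matters for the group sum).
The 3 free-riders keep 59 each, adding 177. Group total = 177 + 94.40 = 271.40.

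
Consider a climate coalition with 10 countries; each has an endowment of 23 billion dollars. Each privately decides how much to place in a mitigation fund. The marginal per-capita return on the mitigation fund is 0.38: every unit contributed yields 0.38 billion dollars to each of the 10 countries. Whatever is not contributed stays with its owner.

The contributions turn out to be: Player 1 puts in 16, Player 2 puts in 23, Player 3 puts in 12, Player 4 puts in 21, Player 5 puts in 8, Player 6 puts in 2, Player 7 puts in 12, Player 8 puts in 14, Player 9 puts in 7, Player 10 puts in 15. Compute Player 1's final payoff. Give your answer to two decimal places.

Total contributed: 16 + 23 + 12 + 21 + 8 + 2 + 12 + 14 + 7 + 15 = 130.
Each receives 0.38 × 130 = 49.40 from the mitigation fund.
Player 1 keeps 23 − 16 = 7, so Player 1's payoff is 7 + 49.40 = 56.40.

56.40 billion dollars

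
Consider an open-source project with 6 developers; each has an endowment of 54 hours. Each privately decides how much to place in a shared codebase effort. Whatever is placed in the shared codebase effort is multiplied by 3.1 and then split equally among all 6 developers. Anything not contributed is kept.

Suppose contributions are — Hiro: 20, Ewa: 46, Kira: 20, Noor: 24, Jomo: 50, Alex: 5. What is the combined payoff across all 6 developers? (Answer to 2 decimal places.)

Total contributed: 20 + 46 + 20 + 24 + 50 + 5 = 165; total kept: 6 × 54 − 165 = 159.
The shared codebase effort pays out 3.1 × 165 = 511.50 in aggregate.
Group total = 159 + 511.50 = 670.50.

670.50 hours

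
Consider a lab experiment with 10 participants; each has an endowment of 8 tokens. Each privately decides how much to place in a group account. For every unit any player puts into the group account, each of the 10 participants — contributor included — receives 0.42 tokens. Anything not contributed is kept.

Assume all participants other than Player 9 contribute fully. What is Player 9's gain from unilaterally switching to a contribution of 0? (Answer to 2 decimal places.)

Switching from a contribution of 8 to 0 lets Player 9 keep an extra 8 tokens, but lowers the group account by 8, which costs Player 9 their own share of that drop: 0.42 × 8 = 3.36.
Net gain = 8 − 3.36 = 4.64. The private return per contributed unit (0.42) is below 1, so free-riding is indeed the best response regardless of what the others do.

4.64 tokens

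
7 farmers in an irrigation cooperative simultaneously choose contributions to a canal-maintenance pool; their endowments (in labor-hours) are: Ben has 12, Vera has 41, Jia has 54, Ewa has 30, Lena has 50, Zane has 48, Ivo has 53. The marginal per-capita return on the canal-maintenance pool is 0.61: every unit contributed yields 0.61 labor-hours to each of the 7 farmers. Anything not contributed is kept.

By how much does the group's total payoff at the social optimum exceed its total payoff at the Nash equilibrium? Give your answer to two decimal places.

The private return per contributed unit is 0.61 < 1 for everyone, so the Nash equilibrium is zero contribution and the group total is Σ E_j = 12 + 41 + 54 + 30 + 50 + 48 + 53 = 288.
Each contributed unit returns 4.270 to the group, so the social optimum is full contribution by everyone: group total = 4.270 × 288 = 1229.76.
Efficiency loss = (4.270 − 1) × 288 = 941.76.

941.76 labor-hours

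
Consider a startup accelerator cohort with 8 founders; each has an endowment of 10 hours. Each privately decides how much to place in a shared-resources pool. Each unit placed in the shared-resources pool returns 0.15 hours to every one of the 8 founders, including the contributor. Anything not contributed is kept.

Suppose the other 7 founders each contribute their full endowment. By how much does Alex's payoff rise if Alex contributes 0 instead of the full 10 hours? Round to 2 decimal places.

Switching from a contribution of 10 to 0 lets Alex keep an extra 10 hours, but lowers the shared-resources pool by 10, which costs Alex their own share of that drop: 0.15 × 10 = 1.50.
Net gain = 10 − 1.50 = 8.50. The private return per contributed unit (0.15) is below 1, so free-riding is indeed the best response regardless of what the others do.

8.50 hours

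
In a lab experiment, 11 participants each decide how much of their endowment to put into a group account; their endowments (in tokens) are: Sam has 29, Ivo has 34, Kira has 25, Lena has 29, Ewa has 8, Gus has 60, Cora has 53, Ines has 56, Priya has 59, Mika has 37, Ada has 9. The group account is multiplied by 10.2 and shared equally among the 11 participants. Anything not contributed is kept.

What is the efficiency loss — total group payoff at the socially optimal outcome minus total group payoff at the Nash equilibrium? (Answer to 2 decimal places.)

The private return per contributed unit is 10.2/11 = 0.9273 < 1 for every player regardless of endowment, so the Nash equilibrium is zero contribution and the group total is Σ E_j = 29 + 34 + 25 + 29 + 8 + 60 + 53 + 56 + 59 + 37 + 9 = 399.
Each contributed unit returns 10.200 to the group, so the social optimum is full contribution by everyone: group total = 10.200 × 399 = 4069.80.
Efficiency loss = (10.200 − 1) × 399 = 3670.80.

3670.80 tokens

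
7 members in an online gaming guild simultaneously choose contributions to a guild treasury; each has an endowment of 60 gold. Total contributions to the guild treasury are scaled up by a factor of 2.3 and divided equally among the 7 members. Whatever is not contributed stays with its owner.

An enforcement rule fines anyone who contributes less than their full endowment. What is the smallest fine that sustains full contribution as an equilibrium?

40.29 gold

Given the others contribute fully, the best deviation is to contribute 0 (any partial contribution still incurs the fine and gives up units whose private return 0.3286 is below 1).
Deviating from 60 to 0 saves 60 gold but forfeits the deviator's share of the drop in the guild treasury: 2.3/7 × 60 = 19.71.
So the deviation gain is 60 − 19.71 = 40.29, and the fine must be at least 40.29 gold to wipe it out.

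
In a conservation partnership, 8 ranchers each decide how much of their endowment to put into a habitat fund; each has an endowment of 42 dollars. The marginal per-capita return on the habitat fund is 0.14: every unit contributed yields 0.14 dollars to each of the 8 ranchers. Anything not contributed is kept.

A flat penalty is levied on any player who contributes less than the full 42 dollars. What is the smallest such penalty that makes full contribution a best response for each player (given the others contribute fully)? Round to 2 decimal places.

Given the others contribute fully, the best deviation is to contribute 0 (any partial contribution still incurs the fine and gives up units whose private return 0.14 is below 1).
Deviating from 42 to 0 saves 42 dollars but forfeits the deviator's share of the drop in the habitat fund: 0.14 × 42 = 5.88.
So the deviation gain is 42 − 5.88 = 36.12, and the fine must be at least 36.12 dollars to wipe it out.

36.12 dollars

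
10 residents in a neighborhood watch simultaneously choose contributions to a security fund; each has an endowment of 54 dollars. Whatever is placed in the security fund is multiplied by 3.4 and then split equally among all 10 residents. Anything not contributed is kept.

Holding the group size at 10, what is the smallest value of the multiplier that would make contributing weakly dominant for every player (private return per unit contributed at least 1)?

A contributed unit returns (multiplier)/10 to its contributor.
This reaches 1 exactly when the multiplier is 10.

10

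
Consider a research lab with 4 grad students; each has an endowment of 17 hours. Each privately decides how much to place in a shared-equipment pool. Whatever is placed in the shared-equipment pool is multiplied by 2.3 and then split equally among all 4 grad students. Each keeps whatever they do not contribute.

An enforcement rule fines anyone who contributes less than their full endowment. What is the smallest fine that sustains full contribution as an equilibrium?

Given the others contribute fully, the best deviation is to contribute 0 (any partial contribution still incurs the fine and gives up units whose private return 0.5750 is below 1).
Deviating from 17 to 0 saves 17 hours but forfeits the deviator's share of the drop in the shared-equipment pool: 2.3/4 × 17 = 9.77.
So the deviation gain is 17 − 9.77 = 7.23, and the fine must be at least 7.23 hours to wipe it out.

7.23 hours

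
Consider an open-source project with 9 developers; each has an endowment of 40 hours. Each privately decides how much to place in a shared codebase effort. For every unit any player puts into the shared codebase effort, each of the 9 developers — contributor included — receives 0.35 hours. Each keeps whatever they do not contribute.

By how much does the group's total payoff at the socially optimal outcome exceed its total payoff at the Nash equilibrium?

The private return per contributed unit is 0.35 < 1, so contributing 0 is dominant for every player. At the Nash equilibrium everyone keeps their 40, and the group total is 9 × 40 = 360.
Each contributed unit returns 3.150 to the group as a whole (0.35 to each of 9 players), which exceeds 1, so the social optimum is full contribution: group total = 3.150 × 360 = 1134.00.
Efficiency loss = 1134.00 − 360 = 774.00.

774.00 hours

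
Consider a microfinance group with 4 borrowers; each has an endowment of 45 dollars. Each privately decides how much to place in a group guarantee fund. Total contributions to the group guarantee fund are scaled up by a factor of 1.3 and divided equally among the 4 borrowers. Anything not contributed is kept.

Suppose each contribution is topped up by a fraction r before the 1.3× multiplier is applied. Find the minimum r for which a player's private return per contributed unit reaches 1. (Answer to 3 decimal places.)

With matching at rate r, one contributed unit becomes (1 + r) in the group guarantee fund and returns 1.3 × (1 + r) / 4 to the contributor.
Setting this equal to 1: 1 + r = 4/1.3 = 3.0769.
So the minimum matching rate is r = 3.0769 − 1 = 2.077.

2.077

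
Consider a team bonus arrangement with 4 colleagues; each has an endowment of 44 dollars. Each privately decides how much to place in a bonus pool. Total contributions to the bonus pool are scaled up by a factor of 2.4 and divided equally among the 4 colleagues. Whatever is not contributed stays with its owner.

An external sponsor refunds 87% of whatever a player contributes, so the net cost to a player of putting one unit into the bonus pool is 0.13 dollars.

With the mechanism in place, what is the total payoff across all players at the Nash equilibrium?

575.52 dollars

With the mechanism, a contributed unit returns (2.4/4) / 0.13 = 4.6154 per unit of net cost to the contributor — now above 1 — so contributing fully is weakly dominant for every player.
At the Nash equilibrium everyone contributes 44. Group total payoff = 4 × (44 × 0.87 + 2.4 × 44) = 575.52.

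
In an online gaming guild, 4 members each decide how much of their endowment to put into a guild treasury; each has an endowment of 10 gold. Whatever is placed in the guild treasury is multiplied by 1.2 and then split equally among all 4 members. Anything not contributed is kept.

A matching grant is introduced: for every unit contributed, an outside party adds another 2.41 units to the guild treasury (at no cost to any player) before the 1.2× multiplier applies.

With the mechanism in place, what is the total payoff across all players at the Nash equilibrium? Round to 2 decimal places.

163.68 gold

The effective private return per unit is now 1.2 × 3.41 / 4 = 1.0230 > 1, so every player's dominant strategy flips to full contribution.
So the Nash equilibrium is full contribution by all 4; the group earns 1.2 × 3.41 × 40 = 163.68.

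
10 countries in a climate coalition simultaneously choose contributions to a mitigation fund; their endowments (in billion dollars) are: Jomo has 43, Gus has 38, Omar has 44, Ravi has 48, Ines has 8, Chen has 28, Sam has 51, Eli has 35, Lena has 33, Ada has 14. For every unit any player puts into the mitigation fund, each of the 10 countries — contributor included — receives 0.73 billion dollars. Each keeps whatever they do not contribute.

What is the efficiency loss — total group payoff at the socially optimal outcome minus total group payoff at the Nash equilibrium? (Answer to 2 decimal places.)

2154.60 billion dollars

The private return per contributed unit is 0.73 < 1 for everyone, so the Nash equilibrium is zero contribution and the group total is Σ E_j = 43 + 38 + 44 + 48 + 8 + 28 + 51 + 35 + 33 + 14 = 342.
Each contributed unit returns 7.300 to the group, so the social optimum is full contribution by everyone: group total = 7.300 × 342 = 2496.60.
Efficiency loss = (7.300 − 1) × 342 = 2154.60.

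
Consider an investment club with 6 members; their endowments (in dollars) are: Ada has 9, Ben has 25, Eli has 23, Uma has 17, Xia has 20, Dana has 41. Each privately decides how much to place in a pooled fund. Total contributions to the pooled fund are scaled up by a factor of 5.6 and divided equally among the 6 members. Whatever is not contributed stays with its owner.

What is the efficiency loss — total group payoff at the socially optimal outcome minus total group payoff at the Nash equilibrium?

621.00 dollars

The private return per contributed unit is 5.6/6 = 0.9333 < 1 for every player regardless of endowment, so the Nash equilibrium is zero contribution and the group total is Σ E_j = 9 + 25 + 23 + 17 + 20 + 41 = 135.
Each contributed unit returns 5.600 to the group, so the social optimum is full contribution by everyone: group total = 5.600 × 135 = 756.00.
Efficiency loss = (5.600 − 1) × 135 = 621.00.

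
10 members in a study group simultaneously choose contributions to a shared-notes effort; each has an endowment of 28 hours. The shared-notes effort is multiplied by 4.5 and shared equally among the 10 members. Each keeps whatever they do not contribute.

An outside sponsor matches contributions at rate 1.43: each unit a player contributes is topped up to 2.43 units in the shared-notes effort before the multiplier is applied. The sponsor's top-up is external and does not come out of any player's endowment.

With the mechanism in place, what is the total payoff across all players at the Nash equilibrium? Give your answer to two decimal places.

3061.80 hours

With the mechanism, a contributed unit returns 4.5 × 2.43 / 10 = 1.0935 per unit of net cost to the contributor — now above 1 — so contributing fully is weakly dominant for every player.
So the Nash equilibrium is full contribution by all 10; the group earns 4.5 × 2.43 × 280 = 3061.80.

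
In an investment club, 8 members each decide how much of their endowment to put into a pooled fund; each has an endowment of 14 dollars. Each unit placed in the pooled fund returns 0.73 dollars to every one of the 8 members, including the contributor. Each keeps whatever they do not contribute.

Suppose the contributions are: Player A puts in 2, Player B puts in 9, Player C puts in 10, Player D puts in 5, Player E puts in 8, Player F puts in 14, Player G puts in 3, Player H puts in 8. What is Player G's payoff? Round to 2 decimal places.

54.07 dollars

Total contributed: 2 + 9 + 10 + 5 + 8 + 14 + 3 + 8 = 59.
Each receives 0.73 × 59 = 43.07 from the pooled fund.
Player G keeps 14 − 3 = 11, so Player G's payoff is 11 + 43.07 = 54.07.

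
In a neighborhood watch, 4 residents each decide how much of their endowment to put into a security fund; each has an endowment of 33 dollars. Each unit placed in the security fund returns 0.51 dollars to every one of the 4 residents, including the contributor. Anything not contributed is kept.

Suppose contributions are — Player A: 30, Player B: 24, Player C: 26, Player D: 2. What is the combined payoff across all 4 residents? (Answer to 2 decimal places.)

Total contributed: 30 + 24 + 26 + 2 = 82; total kept: 4 × 33 − 82 = 50.
The security fund pays out 0.51 × 4 × 82 = 167.28 in aggregate.
Group total = 50 + 167.28 = 217.28.

217.28 dollars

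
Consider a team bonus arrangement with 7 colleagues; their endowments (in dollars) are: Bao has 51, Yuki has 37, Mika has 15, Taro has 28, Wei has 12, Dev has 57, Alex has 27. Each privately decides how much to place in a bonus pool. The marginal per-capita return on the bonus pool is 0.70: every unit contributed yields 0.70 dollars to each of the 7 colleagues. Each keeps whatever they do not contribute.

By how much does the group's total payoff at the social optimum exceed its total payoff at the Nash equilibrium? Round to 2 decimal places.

885.30 dollars

The private return per contributed unit is 0.70 < 1 for everyone, so the Nash equilibrium is zero contribution and the group total is Σ E_j = 51 + 37 + 15 + 28 + 12 + 57 + 27 = 227.
Each contributed unit returns 4.900 to the group, so the social optimum is full contribution by everyone: group total = 4.900 × 227 = 1112.30.
Efficiency loss = (4.900 − 1) × 227 = 885.30.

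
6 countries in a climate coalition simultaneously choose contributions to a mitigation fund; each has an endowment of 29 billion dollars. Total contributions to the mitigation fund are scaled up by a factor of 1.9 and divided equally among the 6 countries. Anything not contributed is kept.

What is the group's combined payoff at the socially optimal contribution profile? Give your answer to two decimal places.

330.60 billion dollars

Each contributed unit returns 1.900 to the group as a whole (0.3167 to each of 6 players), which exceeds 1, so the social optimum is full contribution: group total = 1.900 × 174 = 330.60.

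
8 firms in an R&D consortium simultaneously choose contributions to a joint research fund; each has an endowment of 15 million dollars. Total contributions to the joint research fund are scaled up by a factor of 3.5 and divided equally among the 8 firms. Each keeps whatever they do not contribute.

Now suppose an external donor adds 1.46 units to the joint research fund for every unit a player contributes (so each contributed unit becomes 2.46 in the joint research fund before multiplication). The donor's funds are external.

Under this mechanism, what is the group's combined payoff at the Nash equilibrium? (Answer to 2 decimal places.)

With the mechanism, a contributed unit returns 3.5 × 2.46 / 8 = 1.0763 per unit of net cost to the contributor — now above 1 — so contributing fully is weakly dominant for every player.
At the Nash equilibrium everyone contributes 15. Group total payoff = 3.5 × 2.46 × 120 = 1033.20.

1033.20 million dollars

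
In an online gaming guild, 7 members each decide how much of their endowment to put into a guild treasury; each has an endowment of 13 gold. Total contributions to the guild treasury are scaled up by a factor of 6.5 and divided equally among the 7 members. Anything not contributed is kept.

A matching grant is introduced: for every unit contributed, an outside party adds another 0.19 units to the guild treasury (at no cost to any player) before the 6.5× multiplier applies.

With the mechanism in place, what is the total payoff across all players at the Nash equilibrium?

703.89 gold

With the mechanism, a contributed unit returns 6.5 × 1.19 / 7 = 1.1050 per unit of net cost to the contributor — now above 1 — so contributing fully is weakly dominant for every player.
So the Nash equilibrium is full contribution by all 7; the group earns 6.5 × 1.19 × 91 = 703.89.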